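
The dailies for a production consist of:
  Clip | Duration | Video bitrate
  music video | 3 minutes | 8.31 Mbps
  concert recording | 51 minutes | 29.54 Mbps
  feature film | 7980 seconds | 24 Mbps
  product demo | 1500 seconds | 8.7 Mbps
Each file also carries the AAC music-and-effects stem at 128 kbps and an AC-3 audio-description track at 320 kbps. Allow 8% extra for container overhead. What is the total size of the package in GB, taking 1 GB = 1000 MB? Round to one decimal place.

40.8 GB

Audio total: 128 + 320 = 448 kbps = 0.448 Mbps.
music video: 8.758 Mbps × 180 s × 1.08 = 1702.6 Mb
concert recording: 29.988 Mbps × 3060 s × 1.08 = 99104.3 Mb
feature film: 24.448 Mbps × 7980 s × 1.08 = 210702.6 Mb
product demo: 9.148 Mbps × 1500 s × 1.08 = 14819.8 Mb
Total: 326329.3 Mb = 40791.2 MB.
= 40.79 GB.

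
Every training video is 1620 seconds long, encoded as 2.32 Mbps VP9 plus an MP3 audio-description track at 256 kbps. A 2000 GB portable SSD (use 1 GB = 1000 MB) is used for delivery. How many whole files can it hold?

Audio: 256 kbps = 0.256 Mbps.
Total bitrate: 2.576 Mbps.
Per item: 2.576 Mbps × 1620 s = 4,173 Mb = 521.6 MB.
Capacity: 2000 GB = 16,000,000 Mb; 3834.06 items → 3834 complete.

3834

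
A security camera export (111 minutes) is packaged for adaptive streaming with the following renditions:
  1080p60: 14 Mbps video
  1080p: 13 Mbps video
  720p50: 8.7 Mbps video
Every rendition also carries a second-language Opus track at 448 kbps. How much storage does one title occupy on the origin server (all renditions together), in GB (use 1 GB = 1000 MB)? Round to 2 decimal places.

30.84 GB

111 min = 6660 s
Audio: 448 kbps = 0.448 Mbps.
Sum of rendition bitrates: (14+0.448) + (13+0.448) + (8.7+0.448) = 37.044 Mbps.
× 6660 s = 246,713 Mb = 30,839 MB = 30.84 GB.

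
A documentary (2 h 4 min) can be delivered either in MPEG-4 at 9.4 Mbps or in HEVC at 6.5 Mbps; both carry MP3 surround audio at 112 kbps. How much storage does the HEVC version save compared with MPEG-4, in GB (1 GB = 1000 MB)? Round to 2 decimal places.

2.70 GB

2 h 4 min = 124 min = 7440 s
Audio: 112 kbps = 0.112 Mbps.
MPEG-4: 9.512 Mbps × 7440 s = 70769.3 Mb = 8.846 GB.
HEVC: 6.612 Mbps × 7440 s = 49193.3 Mb = 6.149 GB.
Saving: 8.846 − 6.149 = 2.697 GB.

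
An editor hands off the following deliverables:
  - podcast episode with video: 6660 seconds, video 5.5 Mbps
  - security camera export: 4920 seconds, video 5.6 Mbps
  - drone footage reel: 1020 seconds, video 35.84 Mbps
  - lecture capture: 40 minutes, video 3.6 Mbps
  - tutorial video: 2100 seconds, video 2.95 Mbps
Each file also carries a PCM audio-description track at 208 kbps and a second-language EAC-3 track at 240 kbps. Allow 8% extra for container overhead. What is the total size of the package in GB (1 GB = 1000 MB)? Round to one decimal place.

16.6 GB

Audio total: 208 + 240 = 448 kbps = 0.448 Mbps.
podcast episode with video: 5.948 Mbps × 6660 s × 1.08 = 42782.8 Mb
security camera export: 6.048 Mbps × 4920 s × 1.08 = 32136.7 Mb
drone footage reel: 36.288 Mbps × 1020 s × 1.08 = 39974.9 Mb
lecture capture: 4.048 Mbps × 2400 s × 1.08 = 10492.4 Mb
tutorial video: 3.398 Mbps × 2100 s × 1.08 = 7706.7 Mb
Total: 133093.4 Mb = 16636.7 MB.
= 16.64 GB.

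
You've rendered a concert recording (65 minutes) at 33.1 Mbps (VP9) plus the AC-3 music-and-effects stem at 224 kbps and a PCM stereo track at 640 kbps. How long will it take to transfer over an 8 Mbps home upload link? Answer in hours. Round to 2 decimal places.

65 min = 3900 s
Audio total: 224 + 640 = 864 kbps = 0.864 Mbps.
Total bitrate: 33.964 Mbps.
File: 33.964 Mbps × 3900 s = 132459.6 Mb.
At 8 Mbps: 132459.6 / 8 = 16557.5 s ≈ 4.6 hours.

4.60 hours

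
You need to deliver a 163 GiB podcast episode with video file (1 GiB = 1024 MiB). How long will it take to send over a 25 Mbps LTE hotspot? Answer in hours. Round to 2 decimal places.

File: 163 GiB = 1400159.3 Mb.
At 25 Mbps: 1400159.3 / 25 = 56006.4 s ≈ 15.6 hours.

15.56 hours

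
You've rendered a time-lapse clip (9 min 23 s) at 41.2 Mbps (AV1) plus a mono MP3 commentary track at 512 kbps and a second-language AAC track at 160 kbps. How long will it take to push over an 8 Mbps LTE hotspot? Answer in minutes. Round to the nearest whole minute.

9 min 23 s = 563 s
Audio total: 512 + 160 = 672 kbps = 0.672 Mbps.
Total bitrate: 41.872 Mbps.
File: 41.872 Mbps × 563 s = 23573.9 Mb.
At 8 Mbps: 23573.9 / 8 = 2946.7 s ≈ 49.1 minutes.

49 minutes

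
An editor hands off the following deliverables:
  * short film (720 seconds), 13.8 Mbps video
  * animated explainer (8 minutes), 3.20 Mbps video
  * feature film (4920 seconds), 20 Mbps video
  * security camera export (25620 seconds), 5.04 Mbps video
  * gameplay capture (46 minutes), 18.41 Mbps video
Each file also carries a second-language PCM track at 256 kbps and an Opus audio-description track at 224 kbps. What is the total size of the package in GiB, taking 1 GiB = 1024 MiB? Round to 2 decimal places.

Audio total: 256 + 224 = 480 kbps = 0.480 Mbps.
short film: 14.280 Mbps × 720 s = 10281.6 Mb
animated explainer: 3.680 Mbps × 480 s = 1766.4 Mb
feature film: 20.480 Mbps × 4920 s = 100761.6 Mb
security camera export: 5.520 Mbps × 25620 s = 141422.4 Mb
gameplay capture: 18.890 Mbps × 2760 s = 52136.4 Mb
Total: 306368.4 Mb = 38296.1 MB.
= 35.67 GiB.

35.67 GiB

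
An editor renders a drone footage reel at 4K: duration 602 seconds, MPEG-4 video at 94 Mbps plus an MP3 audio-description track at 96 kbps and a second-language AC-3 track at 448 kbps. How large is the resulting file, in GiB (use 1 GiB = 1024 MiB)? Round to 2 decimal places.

6.63 GiB

Audio total: 96 + 448 = 544 kbps = 0.544 Mbps.
Total bitrate: 94 + 0.544 = 94.544 Mbps.
Stream data: 94.544 Mbps × 602 s = 56915.5 Mb.
56,915 Mb = 7,114,436,000 bytes ÷ 1,073,741,824 = 6.626 GiB.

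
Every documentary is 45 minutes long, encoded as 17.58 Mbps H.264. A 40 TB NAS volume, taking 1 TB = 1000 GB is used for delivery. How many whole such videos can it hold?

45 min = 2700 s
Per item: 17.580 Mbps × 2700 s = 47,466 Mb = 5,933 MB.
Capacity: 40 TB = 320,000,000 Mb; 6741.67 items → 6741 complete.

6741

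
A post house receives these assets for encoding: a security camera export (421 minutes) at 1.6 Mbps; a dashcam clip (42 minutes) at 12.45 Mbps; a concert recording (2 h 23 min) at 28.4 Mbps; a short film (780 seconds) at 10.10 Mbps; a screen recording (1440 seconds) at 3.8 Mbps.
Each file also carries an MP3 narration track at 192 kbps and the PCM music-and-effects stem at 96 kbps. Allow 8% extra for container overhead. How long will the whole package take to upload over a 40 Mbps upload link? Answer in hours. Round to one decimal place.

Audio total: 192 + 96 = 288 kbps = 0.288 Mbps.
security camera export: 1.888 Mbps × 25260 s × 1.08 = 51506.2 Mb
dashcam clip: 12.738 Mbps × 2520 s × 1.08 = 34667.7 Mb
concert recording: 28.688 Mbps × 8580 s × 1.08 = 265834.5 Mb
short film: 10.388 Mbps × 780 s × 1.08 = 8750.9 Mb
screen recording: 4.088 Mbps × 1440 s × 1.08 = 6357.7 Mb
Total: 367116.9 Mb = 45889.6 MB.
At 40 Mbps: 367116.9 / 40 = 9178 s ≈ 2.55 hours.

2.5 hours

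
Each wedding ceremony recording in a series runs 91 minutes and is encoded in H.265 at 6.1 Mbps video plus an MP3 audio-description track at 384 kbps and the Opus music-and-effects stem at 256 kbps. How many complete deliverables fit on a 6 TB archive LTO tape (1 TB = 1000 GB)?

91 min = 5460 s
Audio total: 384 + 256 = 640 kbps = 0.640 Mbps.
Total bitrate: 6.740 Mbps.
Per item: 6.740 Mbps × 5460 s = 36,800 Mb = 4,600 MB.
Capacity: 6 TB = 48,000,000 Mb; 1304.33 items → 1304 complete.

1304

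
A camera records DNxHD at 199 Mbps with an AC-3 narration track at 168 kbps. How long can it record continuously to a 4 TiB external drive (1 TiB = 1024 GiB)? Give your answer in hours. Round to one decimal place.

49.1 hours

Audio: 168 kbps = 0.168 Mbps.
Total bitrate: 199 + 0.168 = 199.168 Mbps.
Capacity: 4 TiB = 35,184,372 Mb.
Recording time: 35,184,372 / 199.168 = 176,657 s ≈ 49.1 hours.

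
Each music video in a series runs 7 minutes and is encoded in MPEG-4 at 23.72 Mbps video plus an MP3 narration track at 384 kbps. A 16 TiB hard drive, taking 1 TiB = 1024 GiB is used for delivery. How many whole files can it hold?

7 min = 420 s
Audio: 384 kbps = 0.384 Mbps.
Total bitrate: 24.104 Mbps.
Per item: 24.104 Mbps × 420 s = 10,124 Mb = 1,265 MB.
Capacity: 16 TiB = 140,737,488 Mb; 13901.81 items → 13901 complete.

13901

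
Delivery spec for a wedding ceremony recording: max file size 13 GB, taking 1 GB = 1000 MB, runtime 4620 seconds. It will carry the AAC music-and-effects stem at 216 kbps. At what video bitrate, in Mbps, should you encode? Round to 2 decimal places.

22.29 Mbps

Budget: 13 GB = 104000.0 Mb.
Total bitrate budget: 104000.0 Mb / 4620 s = 22.511 Mbps.
Audio: 216 kbps = 0.216 Mbps.
Video: 22.511 − 0.216 = 22.295 Mbps.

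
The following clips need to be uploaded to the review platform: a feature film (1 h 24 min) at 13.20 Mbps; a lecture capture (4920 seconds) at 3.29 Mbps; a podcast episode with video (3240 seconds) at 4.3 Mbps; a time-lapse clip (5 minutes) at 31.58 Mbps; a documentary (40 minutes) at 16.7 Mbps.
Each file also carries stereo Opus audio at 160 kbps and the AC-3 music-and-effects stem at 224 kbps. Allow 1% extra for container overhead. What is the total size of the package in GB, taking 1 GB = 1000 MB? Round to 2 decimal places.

19.23 GB

Audio total: 160 + 224 = 384 kbps = 0.384 Mbps.
feature film: 13.584 Mbps × 5040 s × 1.01 = 69148.0 Mb
lecture capture: 3.674 Mbps × 4920 s × 1.01 = 18256.8 Mb
podcast episode with video: 4.684 Mbps × 3240 s × 1.01 = 15327.9 Mb
time-lapse clip: 31.964 Mbps × 300 s × 1.01 = 9685.1 Mb
documentary: 17.084 Mbps × 2400 s × 1.01 = 41411.6 Mb
Total: 153829.5 Mb = 19228.7 MB.
= 19.23 GB.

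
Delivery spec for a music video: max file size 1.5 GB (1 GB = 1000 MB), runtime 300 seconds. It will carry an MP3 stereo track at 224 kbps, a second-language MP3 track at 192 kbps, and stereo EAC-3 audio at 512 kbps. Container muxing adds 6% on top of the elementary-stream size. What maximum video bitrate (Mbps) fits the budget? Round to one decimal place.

36.8 Mbps

Budget: 1.5 GB = 12000.0 Mb.
Stream payload after overhead: 12000.0 / 1.06 = 11320.8 Mb.
Total bitrate budget: 11320.8 Mb / 300 s = 37.736 Mbps.
Audio total: 224 + 192 + 512 = 928 kbps = 0.928 Mbps.
Video: 37.736 − 0.928 = 36.808 Mbps.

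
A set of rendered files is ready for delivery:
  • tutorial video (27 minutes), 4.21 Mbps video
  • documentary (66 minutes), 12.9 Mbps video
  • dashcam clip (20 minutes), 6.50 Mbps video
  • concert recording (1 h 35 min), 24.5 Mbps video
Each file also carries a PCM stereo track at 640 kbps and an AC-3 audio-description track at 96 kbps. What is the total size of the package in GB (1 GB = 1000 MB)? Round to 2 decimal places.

Audio total: 640 + 96 = 736 kbps = 0.736 Mbps.
tutorial video: 4.946 Mbps × 1620 s = 8012.5 Mb
documentary: 13.636 Mbps × 3960 s = 53998.6 Mb
dashcam clip: 7.236 Mbps × 1200 s = 8683.2 Mb
concert recording: 25.236 Mbps × 5700 s = 143845.2 Mb
Total: 214539.5 Mb = 26817.4 MB.
= 26.82 GB.

26.82 GB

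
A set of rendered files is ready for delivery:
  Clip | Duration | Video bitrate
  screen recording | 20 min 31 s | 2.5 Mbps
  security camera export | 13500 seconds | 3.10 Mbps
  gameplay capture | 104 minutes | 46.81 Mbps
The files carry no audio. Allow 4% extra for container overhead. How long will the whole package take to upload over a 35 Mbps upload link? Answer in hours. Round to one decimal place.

screen recording: 2.500 Mbps × 1231 s × 1.04 = 3200.6 Mb
security camera export: 3.100 Mbps × 13500 s × 1.04 = 43524.0 Mb
gameplay capture: 46.810 Mbps × 6240 s × 1.04 = 303778.2 Mb
Total: 350502.8 Mb = 43812.8 MB.
At 35 Mbps: 350502.8 / 35 = 10014 s ≈ 2.78 hours.

2.8 hours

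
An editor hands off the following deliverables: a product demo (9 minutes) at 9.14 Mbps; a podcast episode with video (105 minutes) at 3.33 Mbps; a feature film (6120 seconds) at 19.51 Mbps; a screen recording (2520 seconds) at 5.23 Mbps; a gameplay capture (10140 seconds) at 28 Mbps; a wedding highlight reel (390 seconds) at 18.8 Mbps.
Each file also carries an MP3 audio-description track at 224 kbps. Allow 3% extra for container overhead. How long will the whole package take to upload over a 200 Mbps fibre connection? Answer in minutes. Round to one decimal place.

Audio: 224 kbps = 0.224 Mbps.
product demo: 9.364 Mbps × 540 s × 1.03 = 5208.3 Mb
podcast episode with video: 3.554 Mbps × 6300 s × 1.03 = 23061.9 Mb
feature film: 19.734 Mbps × 6120 s × 1.03 = 124395.2 Mb
screen recording: 5.454 Mbps × 2520 s × 1.03 = 14156.4 Mb
gameplay capture: 28.224 Mbps × 10140 s × 1.03 = 294777.1 Mb
wedding highlight reel: 19.024 Mbps × 390 s × 1.03 = 7641.9 Mb
Total: 469240.8 Mb = 58655.1 MB.
At 200 Mbps: 469240.8 / 200 = 2346 s ≈ 39.1 minutes.

39.1 minutes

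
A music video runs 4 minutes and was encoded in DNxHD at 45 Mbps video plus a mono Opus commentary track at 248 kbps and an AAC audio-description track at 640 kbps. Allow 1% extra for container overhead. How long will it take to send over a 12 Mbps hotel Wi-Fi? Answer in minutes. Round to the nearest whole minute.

15 minutes

4 min = 240 s
Audio total: 248 + 640 = 888 kbps = 0.888 Mbps.
Total bitrate: 45.888 Mbps.
File: 45.888 Mbps × 240 s = 11013.1 Mb.
With 1% container overhead: ×1.01. → 11123.3 Mb.
At 12 Mbps: 11123.3 / 12 = 926.9 s ≈ 15.4 minutes.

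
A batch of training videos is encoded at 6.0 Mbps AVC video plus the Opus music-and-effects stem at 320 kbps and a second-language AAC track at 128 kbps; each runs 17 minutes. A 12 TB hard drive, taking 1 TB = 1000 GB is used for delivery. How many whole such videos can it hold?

14596

17 min = 1020 s
Audio total: 320 + 128 = 448 kbps = 0.448 Mbps.
Total bitrate: 6.448 Mbps.
Per item: 6.448 Mbps × 1020 s = 6,577 Mb = 822.1 MB.
Capacity: 12 TB = 96,000,000 Mb; 14596.41 items → 14596 complete.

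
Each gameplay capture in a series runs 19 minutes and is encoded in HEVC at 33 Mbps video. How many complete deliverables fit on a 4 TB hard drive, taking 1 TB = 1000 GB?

19 min = 1140 s
Per item: 33.000 Mbps × 1140 s = 37,620 Mb = 4,702 MB.
Capacity: 4 TB = 32,000,000 Mb; 850.61 items → 850 complete.

850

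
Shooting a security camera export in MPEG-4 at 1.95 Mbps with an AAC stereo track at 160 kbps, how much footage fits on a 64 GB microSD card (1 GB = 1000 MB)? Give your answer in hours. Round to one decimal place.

Audio: 160 kbps = 0.160 Mbps.
Total bitrate: 1.95 + 0.160 = 2.110 Mbps.
Capacity: 64 GB = 512,000 Mb.
Recording time: 512,000 / 2.110 = 242,654 s ≈ 67.4 hours.

67.4 hours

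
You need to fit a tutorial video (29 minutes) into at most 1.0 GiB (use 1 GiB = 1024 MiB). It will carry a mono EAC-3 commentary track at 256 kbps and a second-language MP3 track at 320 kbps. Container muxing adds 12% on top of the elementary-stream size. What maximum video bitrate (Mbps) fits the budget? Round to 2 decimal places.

3.83 Mbps

Budget: 1.0 GiB = 8589.9 Mb.
Stream payload after overhead: 8589.9 / 1.12 = 7669.6 Mb.
29 min = 1740 s
Total bitrate budget: 7669.6 Mb / 1740 s = 4.408 Mbps.
Audio total: 256 + 320 = 576 kbps = 0.576 Mbps.
Video: 4.408 − 0.576 = 3.832 Mbps.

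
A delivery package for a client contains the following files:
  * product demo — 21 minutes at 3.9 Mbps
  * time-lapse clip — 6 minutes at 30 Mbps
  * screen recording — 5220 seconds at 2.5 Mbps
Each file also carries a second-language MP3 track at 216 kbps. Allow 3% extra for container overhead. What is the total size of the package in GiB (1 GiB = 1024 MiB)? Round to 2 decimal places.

Audio: 216 kbps = 0.216 Mbps.
product demo: 4.116 Mbps × 1260 s × 1.03 = 5341.7 Mb
time-lapse clip: 30.216 Mbps × 360 s × 1.03 = 11204.1 Mb
screen recording: 2.716 Mbps × 5220 s × 1.03 = 14602.8 Mb
Total: 31148.7 Mb = 3893.6 MB.
= 3.626 GiB.

3.63 GiB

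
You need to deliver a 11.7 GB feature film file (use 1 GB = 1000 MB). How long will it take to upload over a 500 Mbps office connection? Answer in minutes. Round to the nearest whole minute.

File: 11.7 GB = 93600.0 Mb.
At 500 Mbps: 93600.0 / 500 = 187.2 s ≈ 3.12 minutes.

3 minutes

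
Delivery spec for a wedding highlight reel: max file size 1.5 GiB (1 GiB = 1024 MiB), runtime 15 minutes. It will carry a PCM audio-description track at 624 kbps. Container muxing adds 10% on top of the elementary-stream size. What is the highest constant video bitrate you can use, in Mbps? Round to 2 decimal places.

12.39 Mbps

Budget: 1.5 GiB = 12884.9 Mb.
Stream payload after overhead: 12884.9 / 1.10 = 11713.5 Mb.
15 min = 900 s
Total bitrate budget: 11713.5 Mb / 900 s = 13.015 Mbps.
Audio: 624 kbps = 0.624 Mbps.
Video: 13.015 − 0.624 = 12.391 Mbps.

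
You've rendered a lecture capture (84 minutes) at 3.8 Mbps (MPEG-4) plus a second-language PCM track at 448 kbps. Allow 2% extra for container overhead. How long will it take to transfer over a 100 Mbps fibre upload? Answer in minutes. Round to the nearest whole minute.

84 min = 5040 s
Audio: 448 kbps = 0.448 Mbps.
Total bitrate: 4.248 Mbps.
File: 4.248 Mbps × 5040 s = 21409.9 Mb.
With 2% container overhead: ×1.02. → 21838.1 Mb.
At 100 Mbps: 21838.1 / 100 = 218.4 s ≈ 3.64 minutes.

4 minutes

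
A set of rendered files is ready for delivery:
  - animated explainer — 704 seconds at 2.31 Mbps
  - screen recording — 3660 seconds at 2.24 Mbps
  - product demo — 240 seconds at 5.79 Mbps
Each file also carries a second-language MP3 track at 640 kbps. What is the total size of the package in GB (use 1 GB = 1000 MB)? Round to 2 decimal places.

1.77 GB

Audio: 640 kbps = 0.640 Mbps.
animated explainer: 2.950 Mbps × 704 s = 2076.8 Mb
screen recording: 2.880 Mbps × 3660 s = 10540.8 Mb
product demo: 6.430 Mbps × 240 s = 1543.2 Mb
Total: 14160.8 Mb = 1770.1 MB.
= 1.770 GB.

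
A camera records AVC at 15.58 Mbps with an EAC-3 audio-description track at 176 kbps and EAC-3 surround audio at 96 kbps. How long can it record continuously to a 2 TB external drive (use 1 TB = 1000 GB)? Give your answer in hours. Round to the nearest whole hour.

Audio total: 176 + 96 = 272 kbps = 0.272 Mbps.
Total bitrate: 15.58 + 0.272 = 15.852 Mbps.
Capacity: 2 TB = 16,000,000 Mb.
Recording time: 16,000,000 / 15.852 = 1,009,336 s ≈ 280 hours.

280 hours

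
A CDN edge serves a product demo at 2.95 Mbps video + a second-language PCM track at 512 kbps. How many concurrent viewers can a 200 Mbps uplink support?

57

Audio: 512 kbps = 0.512 Mbps.
Per-viewer media rate: 3.462 Mbps.
200 Mbps = 200.0 Mbps; 200.0 / 3.462 = 57.77 → 57 viewers.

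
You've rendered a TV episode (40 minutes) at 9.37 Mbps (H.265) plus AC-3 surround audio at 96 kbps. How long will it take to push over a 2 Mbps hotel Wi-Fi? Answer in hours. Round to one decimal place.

3.2 hours

40 min = 2400 s
Audio: 96 kbps = 0.096 Mbps.
Total bitrate: 9.466 Mbps.
File: 9.466 Mbps × 2400 s = 22718.4 Mb.
At 2 Mbps: 22718.4 / 2 = 11359.2 s ≈ 3.16 hours.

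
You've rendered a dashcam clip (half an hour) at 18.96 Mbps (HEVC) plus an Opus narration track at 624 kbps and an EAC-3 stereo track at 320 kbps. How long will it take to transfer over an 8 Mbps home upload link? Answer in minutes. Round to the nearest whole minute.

30 min = 1800 s
Audio total: 624 + 320 = 944 kbps = 0.944 Mbps.
Total bitrate: 19.904 Mbps.
File: 19.904 Mbps × 1800 s = 35827.2 Mb.
At 8 Mbps: 35827.2 / 8 = 4478.4 s ≈ 74.6 minutes.

75 minutes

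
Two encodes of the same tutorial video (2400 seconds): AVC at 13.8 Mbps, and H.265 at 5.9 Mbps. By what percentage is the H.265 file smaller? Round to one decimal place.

AVC: 13.800 Mbps × 2400 s = 33120.0 Mb = 4.140 GB.
H.265: 5.900 Mbps × 2400 s = 14160.0 Mb = 1.770 GB.
Reduction: (1 − 1.770/4.140) × 100 = 57.25%.

57.2%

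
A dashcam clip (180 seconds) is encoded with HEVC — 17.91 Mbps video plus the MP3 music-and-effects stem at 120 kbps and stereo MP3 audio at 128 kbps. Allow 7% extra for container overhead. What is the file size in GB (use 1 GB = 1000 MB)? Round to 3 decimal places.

0.437 GB

Audio total: 120 + 128 = 248 kbps = 0.248 Mbps.
Total bitrate: 17.91 + 0.248 = 18.158 Mbps.
Stream data: 18.158 Mbps × 180 s = 3268.4 Mb.
With 7% container overhead: ×1.07.
3,497 Mb ÷ 8 = 437.2 MB → 0.4372 GB.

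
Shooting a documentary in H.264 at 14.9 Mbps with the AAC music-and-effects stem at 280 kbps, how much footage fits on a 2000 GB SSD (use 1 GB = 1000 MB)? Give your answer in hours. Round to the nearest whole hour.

Audio: 280 kbps = 0.280 Mbps.
Total bitrate: 14.9 + 0.280 = 15.180 Mbps.
Capacity: 2000 GB = 16,000,000 Mb.
Recording time: 16,000,000 / 15.180 = 1,054,018 s ≈ 293 hours.

293 hours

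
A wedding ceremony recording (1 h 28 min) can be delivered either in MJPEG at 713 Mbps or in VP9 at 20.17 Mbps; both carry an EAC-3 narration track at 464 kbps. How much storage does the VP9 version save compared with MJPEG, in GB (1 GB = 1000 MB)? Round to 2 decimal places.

1 h 28 min = 88 min = 5280 s
Audio: 464 kbps = 0.464 Mbps.
MJPEG: 713.464 Mbps × 5280 s = 3767089.9 Mb = 470.886 GB.
VP9: 20.634 Mbps × 5280 s = 108947.5 Mb = 13.618 GB.
Saving: 470.886 − 13.618 = 457.268 GB.

457.27 GB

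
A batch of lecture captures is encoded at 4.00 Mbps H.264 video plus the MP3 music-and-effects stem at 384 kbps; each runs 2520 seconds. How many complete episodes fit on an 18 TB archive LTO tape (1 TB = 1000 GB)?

13034

Audio: 384 kbps = 0.384 Mbps.
Total bitrate: 4.384 Mbps.
Per item: 4.384 Mbps × 2520 s = 11,048 Mb = 1,381 MB.
Capacity: 18 TB = 144,000,000 Mb; 13034.41 items → 13034 complete.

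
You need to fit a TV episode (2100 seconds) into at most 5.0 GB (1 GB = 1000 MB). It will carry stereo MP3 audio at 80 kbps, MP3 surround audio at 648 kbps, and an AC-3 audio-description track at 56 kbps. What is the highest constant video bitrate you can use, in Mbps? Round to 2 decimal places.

18.26 Mbps

Budget: 5.0 GB = 40000.0 Mb.
Total bitrate budget: 40000.0 Mb / 2100 s = 19.048 Mbps.
Audio total: 80 + 648 + 56 = 784 kbps = 0.784 Mbps.
Video: 19.048 − 0.784 = 18.264 Mbps.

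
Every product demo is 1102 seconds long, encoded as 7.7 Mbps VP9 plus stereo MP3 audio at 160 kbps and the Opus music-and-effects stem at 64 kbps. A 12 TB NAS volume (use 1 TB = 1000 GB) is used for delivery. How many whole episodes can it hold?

10993

Audio total: 160 + 64 = 224 kbps = 0.224 Mbps.
Total bitrate: 7.924 Mbps.
Per item: 7.924 Mbps × 1102 s = 8,732 Mb = 1,092 MB.
Capacity: 12 TB = 96,000,000 Mb; 10993.73 items → 10993 complete.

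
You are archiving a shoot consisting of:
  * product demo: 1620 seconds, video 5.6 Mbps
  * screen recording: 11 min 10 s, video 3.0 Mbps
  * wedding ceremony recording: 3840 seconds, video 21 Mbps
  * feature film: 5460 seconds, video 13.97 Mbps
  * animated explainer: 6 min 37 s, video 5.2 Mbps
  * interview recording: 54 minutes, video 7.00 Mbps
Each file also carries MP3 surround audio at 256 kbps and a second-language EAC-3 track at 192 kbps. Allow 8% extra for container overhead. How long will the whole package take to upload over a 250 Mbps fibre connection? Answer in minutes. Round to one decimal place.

14.4 minutes

Audio total: 256 + 192 = 448 kbps = 0.448 Mbps.
product demo: 6.048 Mbps × 1620 s × 1.08 = 10581.6 Mb
screen recording: 3.448 Mbps × 670 s × 1.08 = 2495.0 Mb
wedding ceremony recording: 21.448 Mbps × 3840 s × 1.08 = 88949.1 Mb
feature film: 14.418 Mbps × 5460 s × 1.08 = 85020.1 Mb
animated explainer: 5.648 Mbps × 397 s × 1.08 = 2421.6 Mb
interview recording: 7.448 Mbps × 3240 s × 1.08 = 26062.0 Mb
Total: 215529.4 Mb = 26941.2 MB.
At 250 Mbps: 215529.4 / 250 = 862 s ≈ 14.4 minutes.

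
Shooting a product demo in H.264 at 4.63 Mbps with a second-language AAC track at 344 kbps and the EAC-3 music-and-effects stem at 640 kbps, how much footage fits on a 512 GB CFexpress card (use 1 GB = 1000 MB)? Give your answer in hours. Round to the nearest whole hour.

Audio total: 344 + 640 = 984 kbps = 0.984 Mbps.
Total bitrate: 4.63 + 0.984 = 5.614 Mbps.
Capacity: 512 GB = 4,096,000 Mb.
Recording time: 4,096,000 / 5.614 = 729,605 s ≈ 203 hours.

203 hours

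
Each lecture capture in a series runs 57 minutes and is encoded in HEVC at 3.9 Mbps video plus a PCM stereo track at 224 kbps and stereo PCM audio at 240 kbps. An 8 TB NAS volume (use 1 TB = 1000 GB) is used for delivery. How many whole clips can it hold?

57 min = 3420 s
Audio total: 224 + 240 = 464 kbps = 0.464 Mbps.
Total bitrate: 4.364 Mbps.
Per item: 4.364 Mbps × 3420 s = 14,925 Mb = 1,866 MB.
Capacity: 8 TB = 64,000,000 Mb; 4288.14 items → 4288 complete.

4288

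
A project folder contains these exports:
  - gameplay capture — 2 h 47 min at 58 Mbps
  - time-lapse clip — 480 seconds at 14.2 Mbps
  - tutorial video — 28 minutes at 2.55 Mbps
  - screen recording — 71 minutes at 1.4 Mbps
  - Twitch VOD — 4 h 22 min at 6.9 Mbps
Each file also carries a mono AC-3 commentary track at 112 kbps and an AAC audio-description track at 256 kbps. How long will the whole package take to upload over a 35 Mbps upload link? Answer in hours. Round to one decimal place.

5.7 hours

Audio total: 112 + 256 = 368 kbps = 0.368 Mbps.
gameplay capture: 58.368 Mbps × 10020 s = 584847.4 Mb
time-lapse clip: 14.568 Mbps × 480 s = 6992.6 Mb
tutorial video: 2.918 Mbps × 1680 s = 4902.2 Mb
screen recording: 1.768 Mbps × 4260 s = 7531.7 Mb
Twitch VOD: 7.268 Mbps × 15720 s = 114253.0 Mb
Total: 718526.9 Mb = 89815.9 MB.
At 35 Mbps: 718526.9 / 35 = 20529 s ≈ 5.7 hours.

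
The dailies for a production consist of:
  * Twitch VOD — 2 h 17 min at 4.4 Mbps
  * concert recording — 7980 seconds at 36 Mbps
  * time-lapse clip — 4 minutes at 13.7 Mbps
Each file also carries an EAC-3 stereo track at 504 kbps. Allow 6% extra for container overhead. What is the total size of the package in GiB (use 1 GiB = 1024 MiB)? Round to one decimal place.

41.3 GiB

Audio: 504 kbps = 0.504 Mbps.
Twitch VOD: 4.904 Mbps × 8220 s × 1.06 = 42729.5 Mb
concert recording: 36.504 Mbps × 7980 s × 1.06 = 308780.0 Mb
time-lapse clip: 14.204 Mbps × 240 s × 1.06 = 3613.5 Mb
Total: 355123.1 Mb = 44390.4 MB.
= 41.34 GiB.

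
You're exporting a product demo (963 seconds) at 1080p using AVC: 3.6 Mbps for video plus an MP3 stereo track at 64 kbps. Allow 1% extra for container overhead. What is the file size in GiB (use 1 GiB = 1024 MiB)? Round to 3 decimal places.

Audio: 64 kbps = 0.064 Mbps.
Total bitrate: 3.6 + 0.064 = 3.664 Mbps.
Stream data: 3.664 Mbps × 963 s = 3528.4 Mb.
With 1% container overhead: ×1.01.
3,564 Mb = 445,464,540 bytes ÷ 1,073,741,824 = 0.4149 GiB.

0.415 GiB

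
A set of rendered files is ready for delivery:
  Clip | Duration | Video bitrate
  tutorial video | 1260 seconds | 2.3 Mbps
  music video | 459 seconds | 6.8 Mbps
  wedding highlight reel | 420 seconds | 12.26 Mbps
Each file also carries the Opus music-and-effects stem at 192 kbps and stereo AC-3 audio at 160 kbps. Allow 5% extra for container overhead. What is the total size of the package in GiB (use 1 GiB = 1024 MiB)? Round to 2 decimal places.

1.46 GiB

Audio total: 192 + 160 = 352 kbps = 0.352 Mbps.
tutorial video: 2.652 Mbps × 1260 s × 1.05 = 3508.6 Mb
music video: 7.152 Mbps × 459 s × 1.05 = 3446.9 Mb
wedding highlight reel: 12.612 Mbps × 420 s × 1.05 = 5561.9 Mb
Total: 12517.4 Mb = 1564.7 MB.
= 1.457 GiB.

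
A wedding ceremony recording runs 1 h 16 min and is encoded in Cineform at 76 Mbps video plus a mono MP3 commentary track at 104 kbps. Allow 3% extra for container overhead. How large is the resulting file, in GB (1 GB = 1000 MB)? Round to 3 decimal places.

1 h 16 min = 76 min = 4560 s
Audio: 104 kbps = 0.104 Mbps.
Total bitrate: 76 + 0.104 = 76.104 Mbps.
Stream data: 76.104 Mbps × 4560 s = 347034.2 Mb.
With 3% container overhead: ×1.03.
357,445 Mb ÷ 8 = 44,681 MB → 44.68 GB.

44.681 GB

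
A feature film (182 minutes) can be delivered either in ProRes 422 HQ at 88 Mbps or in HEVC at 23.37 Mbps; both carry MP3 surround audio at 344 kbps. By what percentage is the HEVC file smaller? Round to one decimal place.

73.2%

182 min = 10920 s
Audio: 344 kbps = 0.344 Mbps.
ProRes 422 HQ: 88.344 Mbps × 10920 s = 964716.5 Mb = 120.590 GB.
HEVC: 23.714 Mbps × 10920 s = 258956.9 Mb = 32.370 GB.
Reduction: (1 − 32.370/120.590) × 100 = 73.16%.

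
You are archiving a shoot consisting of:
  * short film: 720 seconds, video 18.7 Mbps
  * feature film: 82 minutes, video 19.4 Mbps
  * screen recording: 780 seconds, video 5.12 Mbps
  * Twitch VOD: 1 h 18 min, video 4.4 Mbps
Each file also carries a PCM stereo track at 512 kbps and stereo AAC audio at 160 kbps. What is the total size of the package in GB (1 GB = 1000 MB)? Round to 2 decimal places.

17.62 GB

Audio total: 512 + 160 = 672 kbps = 0.672 Mbps.
short film: 19.372 Mbps × 720 s = 13947.8 Mb
feature film: 20.072 Mbps × 4920 s = 98754.2 Mb
screen recording: 5.792 Mbps × 780 s = 4517.8 Mb
Twitch VOD: 5.072 Mbps × 4680 s = 23737.0 Mb
Total: 140956.8 Mb = 17619.6 MB.
= 17.62 GB.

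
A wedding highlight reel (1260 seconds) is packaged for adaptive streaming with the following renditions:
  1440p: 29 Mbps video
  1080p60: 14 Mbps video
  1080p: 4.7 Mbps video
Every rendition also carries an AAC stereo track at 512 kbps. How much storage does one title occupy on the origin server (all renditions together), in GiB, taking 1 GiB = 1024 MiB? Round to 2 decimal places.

7.22 GiB

Audio: 512 kbps = 0.512 Mbps.
Sum of rendition bitrates: (29+0.512) + (14+0.512) + (4.7+0.512) = 49.236 Mbps.
× 1260 s = 62,037 Mb = 7,755 MB = 7.222 GiB.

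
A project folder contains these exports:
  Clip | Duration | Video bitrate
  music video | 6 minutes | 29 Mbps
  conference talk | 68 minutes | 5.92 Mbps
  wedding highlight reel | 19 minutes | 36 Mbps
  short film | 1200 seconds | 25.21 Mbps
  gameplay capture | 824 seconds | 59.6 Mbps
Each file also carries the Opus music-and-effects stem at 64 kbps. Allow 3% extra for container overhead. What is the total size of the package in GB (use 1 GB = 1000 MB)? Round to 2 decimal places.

Audio: 64 kbps = 0.064 Mbps.
music video: 29.064 Mbps × 360 s × 1.03 = 10776.9 Mb
conference talk: 5.984 Mbps × 4080 s × 1.03 = 25147.2 Mb
wedding highlight reel: 36.064 Mbps × 1140 s × 1.03 = 42346.3 Mb
short film: 25.274 Mbps × 1200 s × 1.03 = 31238.7 Mb
gameplay capture: 59.664 Mbps × 824 s × 1.03 = 50638.0 Mb
Total: 160147.1 Mb = 20018.4 MB.
= 20.02 GB.

20.02 GB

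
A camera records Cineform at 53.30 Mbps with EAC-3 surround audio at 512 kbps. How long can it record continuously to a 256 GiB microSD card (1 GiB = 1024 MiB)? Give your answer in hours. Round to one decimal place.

11.4 hours

Audio: 512 kbps = 0.512 Mbps.
Total bitrate: 53.30 + 0.512 = 53.812 Mbps.
Capacity: 256 GiB = 2,199,023 Mb.
Recording time: 2,199,023 / 53.812 = 40,865 s ≈ 11.4 hours.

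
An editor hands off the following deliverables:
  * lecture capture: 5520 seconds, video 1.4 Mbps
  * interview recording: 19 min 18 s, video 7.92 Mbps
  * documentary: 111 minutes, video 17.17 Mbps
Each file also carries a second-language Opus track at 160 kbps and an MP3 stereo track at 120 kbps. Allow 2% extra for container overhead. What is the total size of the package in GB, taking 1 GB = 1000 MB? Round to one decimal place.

Audio total: 160 + 120 = 280 kbps = 0.280 Mbps.
lecture capture: 1.680 Mbps × 5520 s × 1.02 = 9459.1 Mb
interview recording: 8.200 Mbps × 1158 s × 1.02 = 9685.5 Mb
documentary: 17.450 Mbps × 6660 s × 1.02 = 118541.3 Mb
Total: 137685.9 Mb = 17210.7 MB.
= 17.21 GB.

17.2 GB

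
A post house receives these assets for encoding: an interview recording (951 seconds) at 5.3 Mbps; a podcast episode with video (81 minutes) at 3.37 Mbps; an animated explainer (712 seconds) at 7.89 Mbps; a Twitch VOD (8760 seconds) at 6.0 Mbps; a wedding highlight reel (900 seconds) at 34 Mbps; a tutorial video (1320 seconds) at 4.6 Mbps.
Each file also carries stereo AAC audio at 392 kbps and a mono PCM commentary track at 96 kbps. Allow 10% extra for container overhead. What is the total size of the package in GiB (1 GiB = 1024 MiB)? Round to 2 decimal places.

Audio total: 392 + 96 = 488 kbps = 0.488 Mbps.
interview recording: 5.788 Mbps × 951 s × 1.10 = 6054.8 Mb
podcast episode with video: 3.858 Mbps × 4860 s × 1.10 = 20624.9 Mb
animated explainer: 8.378 Mbps × 712 s × 1.10 = 6561.6 Mb
Twitch VOD: 6.488 Mbps × 8760 s × 1.10 = 62518.4 Mb
wedding highlight reel: 34.488 Mbps × 900 s × 1.10 = 34143.1 Mb
tutorial video: 5.088 Mbps × 1320 s × 1.10 = 7387.8 Mb
Total: 137290.6 Mb = 17161.3 MB.
= 15.98 GiB.

15.98 GiB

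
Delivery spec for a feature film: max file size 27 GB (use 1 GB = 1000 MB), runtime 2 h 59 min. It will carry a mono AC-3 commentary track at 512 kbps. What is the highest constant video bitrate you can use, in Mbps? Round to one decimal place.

Budget: 27 GB = 216000.0 Mb.
2 h 59 min = 179 min = 10740 s
Total bitrate budget: 216000.0 Mb / 10740 s = 20.112 Mbps.
Audio: 512 kbps = 0.512 Mbps.
Video: 20.112 − 0.512 = 19.600 Mbps.

19.6 Mbps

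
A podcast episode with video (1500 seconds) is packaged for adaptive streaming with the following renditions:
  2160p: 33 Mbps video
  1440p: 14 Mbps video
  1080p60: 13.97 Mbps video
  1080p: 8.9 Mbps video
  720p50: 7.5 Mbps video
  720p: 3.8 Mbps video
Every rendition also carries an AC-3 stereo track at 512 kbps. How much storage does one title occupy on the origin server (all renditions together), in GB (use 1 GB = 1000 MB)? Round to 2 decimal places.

Audio: 512 kbps = 0.512 Mbps.
Sum of rendition bitrates: (33+0.512) + (14+0.512) + (13.97+0.512) + (8.9+0.512) + (7.5+0.512) + (3.8+0.512) = 84.242 Mbps.
× 1500 s = 126,363 Mb = 15,795 MB = 15.80 GB.

15.80 GB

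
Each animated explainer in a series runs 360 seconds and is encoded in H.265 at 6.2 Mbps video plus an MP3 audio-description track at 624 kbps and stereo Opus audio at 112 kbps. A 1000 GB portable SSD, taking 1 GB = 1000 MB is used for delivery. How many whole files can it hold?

Audio total: 624 + 112 = 736 kbps = 0.736 Mbps.
Total bitrate: 6.936 Mbps.
Per item: 6.936 Mbps × 360 s = 2,497 Mb = 312.1 MB.
Capacity: 1000 GB = 8,000,000 Mb; 3203.90 items → 3203 complete.

3203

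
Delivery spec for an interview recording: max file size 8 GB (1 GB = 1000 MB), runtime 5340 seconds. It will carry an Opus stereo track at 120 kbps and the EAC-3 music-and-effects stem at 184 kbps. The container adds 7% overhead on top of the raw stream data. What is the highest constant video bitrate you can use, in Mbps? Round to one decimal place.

10.9 Mbps

Budget: 8 GB = 64000.0 Mb.
Stream payload after overhead: 64000.0 / 1.07 = 59813.1 Mb.
Total bitrate budget: 59813.1 Mb / 5340 s = 11.201 Mbps.
Audio total: 120 + 184 = 304 kbps = 0.304 Mbps.
Video: 11.201 − 0.304 = 10.897 Mbps.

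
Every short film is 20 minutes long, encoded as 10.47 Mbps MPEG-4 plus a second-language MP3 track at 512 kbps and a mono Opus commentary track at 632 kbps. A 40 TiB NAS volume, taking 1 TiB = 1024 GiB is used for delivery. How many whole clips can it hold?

20 min = 1200 s
Audio total: 512 + 632 = 1144 kbps = 1.144 Mbps.
Total bitrate: 11.614 Mbps.
Per item: 11.614 Mbps × 1200 s = 13,937 Mb = 1,742 MB.
Capacity: 40 TiB = 351,843,721 Mb; 25245.66 items → 25245 complete.

25245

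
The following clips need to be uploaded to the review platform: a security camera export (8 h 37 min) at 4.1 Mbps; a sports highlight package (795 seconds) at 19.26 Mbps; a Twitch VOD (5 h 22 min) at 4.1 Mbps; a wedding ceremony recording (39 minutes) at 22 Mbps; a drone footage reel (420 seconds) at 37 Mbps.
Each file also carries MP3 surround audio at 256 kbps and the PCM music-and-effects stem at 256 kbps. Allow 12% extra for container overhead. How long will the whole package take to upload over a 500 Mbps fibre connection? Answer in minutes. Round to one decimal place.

Audio total: 256 + 256 = 512 kbps = 0.512 Mbps.
security camera export: 4.612 Mbps × 31020 s × 1.12 = 160231.9 Mb
sports highlight package: 19.772 Mbps × 795 s × 1.12 = 17605.0 Mb
Twitch VOD: 4.612 Mbps × 19320 s × 1.12 = 99796.3 Mb
wedding ceremony recording: 22.512 Mbps × 2340 s × 1.12 = 58999.4 Mb
drone footage reel: 37.512 Mbps × 420 s × 1.12 = 17645.6 Mb
Total: 354278.3 Mb = 44284.8 MB.
At 500 Mbps: 354278.3 / 500 = 709 s ≈ 11.8 minutes.

11.8 minutes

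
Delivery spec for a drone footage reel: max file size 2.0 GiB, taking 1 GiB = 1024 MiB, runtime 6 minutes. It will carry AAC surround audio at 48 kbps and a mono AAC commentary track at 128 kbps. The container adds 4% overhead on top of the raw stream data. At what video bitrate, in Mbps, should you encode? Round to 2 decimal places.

45.71 Mbps

Budget: 2.0 GiB = 17179.9 Mb.
Stream payload after overhead: 17179.9 / 1.04 = 16519.1 Mb.
6 min = 360 s
Total bitrate budget: 16519.1 Mb / 360 s = 45.886 Mbps.
Audio total: 48 + 128 = 176 kbps = 0.176 Mbps.
Video: 45.886 − 0.176 = 45.710 Mbps.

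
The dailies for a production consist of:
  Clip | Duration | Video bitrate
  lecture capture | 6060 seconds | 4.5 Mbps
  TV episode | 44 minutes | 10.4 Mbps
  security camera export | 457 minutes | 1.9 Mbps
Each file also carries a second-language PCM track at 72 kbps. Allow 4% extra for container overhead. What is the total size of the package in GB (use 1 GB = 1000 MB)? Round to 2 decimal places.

14.23 GB

Audio: 72 kbps = 0.072 Mbps.
lecture capture: 4.572 Mbps × 6060 s × 1.04 = 28814.6 Mb
TV episode: 10.472 Mbps × 2640 s × 1.04 = 28751.9 Mb
security camera export: 1.972 Mbps × 27420 s × 1.04 = 56235.1 Mb
Total: 113801.6 Mb = 14225.2 MB.
= 14.23 GB.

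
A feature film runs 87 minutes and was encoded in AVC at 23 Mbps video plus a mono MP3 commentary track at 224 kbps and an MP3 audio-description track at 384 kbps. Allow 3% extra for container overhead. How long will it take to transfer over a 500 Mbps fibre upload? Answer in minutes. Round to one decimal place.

87 min = 5220 s
Audio total: 224 + 384 = 608 kbps = 0.608 Mbps.
Total bitrate: 23.608 Mbps.
File: 23.608 Mbps × 5220 s = 123233.8 Mb.
With 3% container overhead: ×1.03. → 126930.8 Mb.
At 500 Mbps: 126930.8 / 500 = 253.9 s ≈ 4.23 minutes.

4.2 minutes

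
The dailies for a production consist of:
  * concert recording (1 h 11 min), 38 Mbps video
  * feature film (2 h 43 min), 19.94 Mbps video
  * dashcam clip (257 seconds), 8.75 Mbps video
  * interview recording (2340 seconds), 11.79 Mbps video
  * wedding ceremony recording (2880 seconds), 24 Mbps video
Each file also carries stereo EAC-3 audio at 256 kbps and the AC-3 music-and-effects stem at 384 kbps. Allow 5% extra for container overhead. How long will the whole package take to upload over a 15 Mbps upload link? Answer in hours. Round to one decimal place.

Audio total: 256 + 384 = 640 kbps = 0.640 Mbps.
concert recording: 38.640 Mbps × 4260 s × 1.05 = 172836.7 Mb
feature film: 20.580 Mbps × 9780 s × 1.05 = 211336.0 Mb
dashcam clip: 9.390 Mbps × 257 s × 1.05 = 2533.9 Mb
interview recording: 12.430 Mbps × 2340 s × 1.05 = 30540.5 Mb
wedding ceremony recording: 24.640 Mbps × 2880 s × 1.05 = 74511.4 Mb
Total: 491758.5 Mb = 61469.8 MB.
At 15 Mbps: 491758.5 / 15 = 32784 s ≈ 9.11 hours.

9.1 hours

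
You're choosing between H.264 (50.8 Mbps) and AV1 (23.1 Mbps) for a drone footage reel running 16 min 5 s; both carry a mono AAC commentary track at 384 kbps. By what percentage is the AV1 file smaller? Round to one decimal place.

16 min 5 s = 965 s
Audio: 384 kbps = 0.384 Mbps.
H.264: 51.184 Mbps × 965 s = 49392.6 Mb = 6.174 GB.
AV1: 23.484 Mbps × 965 s = 22662.1 Mb = 2.833 GB.
Reduction: (1 − 2.833/6.174) × 100 = 54.12%.

54.1%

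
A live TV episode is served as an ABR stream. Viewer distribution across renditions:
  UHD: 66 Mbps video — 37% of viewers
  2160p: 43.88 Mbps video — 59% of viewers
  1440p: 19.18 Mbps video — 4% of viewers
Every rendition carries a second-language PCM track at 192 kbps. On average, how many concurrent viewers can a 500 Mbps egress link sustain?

Audio: 192 kbps = 0.192 Mbps.
Average per-viewer bitrate: 0.37×66.192 + 0.59×44.072 + 0.04×19.372 = 51.268 Mbps.
500 Mbps = 500.0 Mbps; 500.0 / 51.268 = 9.75 → 9.

9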